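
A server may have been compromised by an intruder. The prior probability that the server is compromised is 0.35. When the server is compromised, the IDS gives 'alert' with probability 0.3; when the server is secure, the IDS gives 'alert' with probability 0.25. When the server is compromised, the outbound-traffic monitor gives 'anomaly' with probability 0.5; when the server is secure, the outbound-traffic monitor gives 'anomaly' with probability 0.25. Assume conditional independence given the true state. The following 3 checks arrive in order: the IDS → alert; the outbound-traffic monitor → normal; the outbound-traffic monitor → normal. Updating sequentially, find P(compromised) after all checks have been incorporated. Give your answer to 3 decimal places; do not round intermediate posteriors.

0.223

After the IDS='alert': P(compromised) = 0.3·0.3500 / (0.3·0.3500 + 0.25·0.6500) ≈ 0.3925
After the outbound-traffic monitor='normal': P(compromised) = 0.5·0.3925 / (0.5·0.3925 + 0.75·0.6075) ≈ 0.3011
After the outbound-traffic monitor='normal': P(compromised) = 0.5·0.3011 / (0.5·0.3011 + 0.75·0.6989) ≈ 0.2231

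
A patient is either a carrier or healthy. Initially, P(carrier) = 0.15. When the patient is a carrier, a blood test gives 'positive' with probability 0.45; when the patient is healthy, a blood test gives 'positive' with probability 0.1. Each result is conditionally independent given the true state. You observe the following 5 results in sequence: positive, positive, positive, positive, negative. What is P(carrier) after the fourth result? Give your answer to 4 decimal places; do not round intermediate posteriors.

0.9864

After 'positive': P(carrier) = 0.45·0.1500 / (0.45·0.1500 + 0.1·0.8500) ≈ 0.4426
After 'positive': P(carrier) = 0.45·0.4426 / (0.45·0.4426 + 0.1·0.5574) ≈ 0.7814
After 'positive': P(carrier) = 0.45·0.7814 / (0.45·0.7814 + 0.1·0.2186) ≈ 0.9415
After 'positive': P(carrier) = 0.45·0.9415 / (0.45·0.9415 + 0.1·0.0585) ≈ 0.9864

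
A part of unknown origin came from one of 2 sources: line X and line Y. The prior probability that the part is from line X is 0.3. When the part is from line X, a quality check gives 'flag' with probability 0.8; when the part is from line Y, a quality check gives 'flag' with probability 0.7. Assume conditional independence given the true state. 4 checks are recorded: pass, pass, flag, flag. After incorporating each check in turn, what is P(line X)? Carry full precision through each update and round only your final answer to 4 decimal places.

After 'pass': P(line X) = 0.2·0.3000 / (0.2·0.3000 + 0.3·0.7000) ≈ 0.2222
After 'pass': P(line X) = 0.2·0.2222 / (0.2·0.2222 + 0.3·0.7778) ≈ 0.1600
After 'flag': P(line X) = 0.8·0.1600 / (0.8·0.1600 + 0.7·0.8400) ≈ 0.1788
After 'flag': P(line X) = 0.8·0.1788 / (0.8·0.1788 + 0.7·0.8212) ≈ 0.1992

0.1992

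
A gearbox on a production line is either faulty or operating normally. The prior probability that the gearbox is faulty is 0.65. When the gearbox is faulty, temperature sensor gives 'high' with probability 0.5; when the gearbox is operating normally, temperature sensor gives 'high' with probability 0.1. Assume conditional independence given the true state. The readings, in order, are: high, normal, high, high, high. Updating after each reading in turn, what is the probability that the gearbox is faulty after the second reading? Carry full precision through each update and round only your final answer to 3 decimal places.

After 'high': P(faulty) = 0.5·0.6500 / (0.5·0.6500 + 0.1·0.3500) ≈ 0.9028
After 'normal': P(faulty) = 0.5·0.9028 / (0.5·0.9028 + 0.9·0.0972) ≈ 0.8376

0.838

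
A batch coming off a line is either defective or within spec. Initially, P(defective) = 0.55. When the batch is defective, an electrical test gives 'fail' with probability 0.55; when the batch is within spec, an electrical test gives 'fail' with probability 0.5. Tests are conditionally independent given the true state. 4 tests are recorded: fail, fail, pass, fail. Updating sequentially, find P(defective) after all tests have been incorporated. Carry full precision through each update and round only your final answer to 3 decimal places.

Apply Bayes' rule sequentially, carrying P(defective) forward.
After 'fail': P(defective) = 0.55·0.5500 / (0.55·0.5500 + 0.5·0.4500) ≈ 0.5735
After 'fail': P(defective) = 0.55·0.5735 / (0.55·0.5735 + 0.5·0.4265) ≈ 0.5966
After 'pass': P(defective) = 0.45·0.5966 / (0.45·0.5966 + 0.5·0.4034) ≈ 0.5710
After 'fail': P(defective) = 0.55·0.5710 / (0.55·0.5710 + 0.5·0.4290) ≈ 0.5942

0.594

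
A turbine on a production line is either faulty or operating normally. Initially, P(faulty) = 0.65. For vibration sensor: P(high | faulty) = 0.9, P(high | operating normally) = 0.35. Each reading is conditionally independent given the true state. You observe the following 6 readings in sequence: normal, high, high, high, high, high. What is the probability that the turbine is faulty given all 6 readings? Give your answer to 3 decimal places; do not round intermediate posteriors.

After 'normal': P(faulty) = 0.1·0.6500 / (0.1·0.6500 + 0.65·0.3500) ≈ 0.2222
After 'high': P(faulty) = 0.9·0.2222 / (0.9·0.2222 + 0.35·0.7778) ≈ 0.4235
After 'high': P(faulty) = 0.9·0.4235 / (0.9·0.4235 + 0.35·0.5765) ≈ 0.6539
After 'high': P(faulty) = 0.9·0.6539 / (0.9·0.6539 + 0.35·0.3461) ≈ 0.8293
After 'high': P(faulty) = 0.9·0.8293 / (0.9·0.8293 + 0.35·0.1707) ≈ 0.9259
After 'high': P(faulty) = 0.9·0.9259 / (0.9·0.9259 + 0.35·0.0741) ≈ 0.9698

0.970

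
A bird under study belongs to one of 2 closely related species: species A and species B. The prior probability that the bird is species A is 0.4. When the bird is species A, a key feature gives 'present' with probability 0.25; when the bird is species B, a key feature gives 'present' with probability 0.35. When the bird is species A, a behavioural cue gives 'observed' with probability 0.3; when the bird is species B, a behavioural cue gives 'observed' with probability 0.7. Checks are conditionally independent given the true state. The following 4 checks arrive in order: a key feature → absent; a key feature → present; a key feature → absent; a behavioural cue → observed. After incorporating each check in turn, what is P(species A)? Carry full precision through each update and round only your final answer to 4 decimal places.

0.2137

After a key feature='absent': P(species A) = 0.75·0.4000 / (0.75·0.4000 + 0.65·0.6000) ≈ 0.4348
After a key feature='present': P(species A) = 0.25·0.4348 / (0.25·0.4348 + 0.35·0.5652) ≈ 0.3546
After a key feature='absent': P(species A) = 0.75·0.3546 / (0.75·0.3546 + 0.65·0.6454) ≈ 0.3880
After a behavioural cue='observed': P(species A) = 0.3·0.3880 / (0.3·0.3880 + 0.7·0.6120) ≈ 0.2137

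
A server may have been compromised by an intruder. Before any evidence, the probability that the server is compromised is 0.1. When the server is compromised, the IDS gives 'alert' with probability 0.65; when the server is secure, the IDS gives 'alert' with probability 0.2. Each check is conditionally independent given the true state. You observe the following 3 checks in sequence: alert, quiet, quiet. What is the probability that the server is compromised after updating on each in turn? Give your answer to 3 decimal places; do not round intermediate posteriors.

After 'alert': P(compromised) = 0.65·0.1000 / (0.65·0.1000 + 0.2·0.9000) ≈ 0.2653
After 'quiet': P(compromised) = 0.35·0.2653 / (0.35·0.2653 + 0.8·0.7347) ≈ 0.1364
After 'quiet': P(compromised) = 0.35·0.1364 / (0.35·0.1364 + 0.8·0.8636) ≈ 0.0647

0.065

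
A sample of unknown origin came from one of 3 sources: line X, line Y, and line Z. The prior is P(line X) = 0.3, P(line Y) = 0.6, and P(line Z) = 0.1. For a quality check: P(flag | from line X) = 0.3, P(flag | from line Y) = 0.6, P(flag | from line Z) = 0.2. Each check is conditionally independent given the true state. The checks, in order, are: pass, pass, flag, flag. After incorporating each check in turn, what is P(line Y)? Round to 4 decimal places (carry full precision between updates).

After 'pass': normaliser = 0.7·0.3000 + 0.4·0.6000 + 0.8·0.1000; P(line X) ≈ 0.3962, P(line Y) ≈ 0.4528, P(line Z) ≈ 0.1509
After 'pass': normaliser = 0.7·0.3962 + 0.4·0.4528 + 0.8·0.1509; P(line X) ≈ 0.4788, P(line Y) ≈ 0.3127, P(line Z) ≈ 0.2085
After 'flag': normaliser = 0.3·0.4788 + 0.6·0.3127 + 0.2·0.2085; P(line X) ≈ 0.3852, P(line Y) ≈ 0.5031, P(line Z) ≈ 0.1118
After 'flag': normaliser = 0.3·0.3852 + 0.6·0.5031 + 0.2·0.1118; P(line X) ≈ 0.2628, P(line Y) ≈ 0.6864, P(line Z) ≈ 0.0508

0.6864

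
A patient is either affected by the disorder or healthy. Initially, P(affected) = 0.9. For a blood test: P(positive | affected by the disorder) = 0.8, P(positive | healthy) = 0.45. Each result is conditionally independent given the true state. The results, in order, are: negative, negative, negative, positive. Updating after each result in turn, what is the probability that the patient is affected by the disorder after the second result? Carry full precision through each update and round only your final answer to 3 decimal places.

After 'negative': P(affected) = 0.2·0.9000 / (0.2·0.9000 + 0.55·0.1000) ≈ 0.7660
After 'negative': P(affected) = 0.2·0.7660 / (0.2·0.7660 + 0.55·0.2340) ≈ 0.5434

0.543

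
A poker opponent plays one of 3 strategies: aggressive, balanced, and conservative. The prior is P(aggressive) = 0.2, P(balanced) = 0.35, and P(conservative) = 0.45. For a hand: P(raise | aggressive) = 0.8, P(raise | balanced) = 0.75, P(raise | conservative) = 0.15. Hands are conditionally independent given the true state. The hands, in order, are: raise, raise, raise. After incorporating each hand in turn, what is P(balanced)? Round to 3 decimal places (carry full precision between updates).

0.587

Apply Bayes' rule sequentially, carrying P(balanced) forward.
After 'raise': normaliser = 0.8·0.2000 + 0.75·0.3500 + 0.15·0.4500; P(aggressive) ≈ 0.3265, P(balanced) ≈ 0.5357, P(conservative) ≈ 0.1378
After 'raise': normaliser = 0.8·0.3265 + 0.75·0.5357 + 0.15·0.1378; P(aggressive) ≈ 0.3821, P(balanced) ≈ 0.5877, P(conservative) ≈ 0.0302
After 'raise': normaliser = 0.8·0.3821 + 0.75·0.5877 + 0.15·0.0302; P(aggressive) ≈ 0.4070, P(balanced) ≈ 0.5869, P(conservative) ≈ 0.0060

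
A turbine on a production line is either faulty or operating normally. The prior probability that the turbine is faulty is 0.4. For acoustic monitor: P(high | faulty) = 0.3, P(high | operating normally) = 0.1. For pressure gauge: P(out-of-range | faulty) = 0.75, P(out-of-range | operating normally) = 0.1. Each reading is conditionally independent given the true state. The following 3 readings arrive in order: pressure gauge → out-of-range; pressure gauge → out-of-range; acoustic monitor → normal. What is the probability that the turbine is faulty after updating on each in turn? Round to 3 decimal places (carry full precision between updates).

Each posterior becomes the prior for the next update.
After pressure gauge='out-of-range': P(faulty) = 0.75·0.4000 / (0.75·0.4000 + 0.1·0.6000) ≈ 0.8333
After pressure gauge='out-of-range': P(faulty) = 0.75·0.8333 / (0.75·0.8333 + 0.1·0.1667) ≈ 0.9740
After acoustic monitor='normal': P(faulty) = 0.7·0.9740 / (0.7·0.9740 + 0.9·0.0260) ≈ 0.9669

0.967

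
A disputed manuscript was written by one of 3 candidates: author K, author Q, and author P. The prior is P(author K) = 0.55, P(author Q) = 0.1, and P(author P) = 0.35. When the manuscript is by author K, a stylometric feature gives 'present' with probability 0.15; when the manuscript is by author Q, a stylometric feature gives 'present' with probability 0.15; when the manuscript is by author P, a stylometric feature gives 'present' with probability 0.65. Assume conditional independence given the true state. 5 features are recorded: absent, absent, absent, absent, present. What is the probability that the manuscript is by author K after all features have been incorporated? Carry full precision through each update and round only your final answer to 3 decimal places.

0.793

After 'absent': normaliser = 0.85·0.5500 + 0.85·0.1000 + 0.35·0.3500; P(author K) ≈ 0.6926, P(author Q) ≈ 0.1259, P(author P) ≈ 0.1815
After 'absent': normaliser = 0.85·0.6926 + 0.85·0.1259 + 0.35·0.1815; P(author K) ≈ 0.7754, P(author Q) ≈ 0.1410, P(author P) ≈ 0.0837
After 'absent': normaliser = 0.85·0.7754 + 0.85·0.1410 + 0.35·0.0837; P(author K) ≈ 0.8155, P(author Q) ≈ 0.1483, P(author P) ≈ 0.0362
After 'absent': normaliser = 0.85·0.8155 + 0.85·0.1483 + 0.35·0.0362; P(author K) ≈ 0.8333, P(author Q) ≈ 0.1515, P(author P) ≈ 0.0152
After 'present': normaliser = 0.15·0.8333 + 0.15·0.1515 + 0.65·0.0152; P(author K) ≈ 0.7930, P(author Q) ≈ 0.1442, P(author P) ≈ 0.0629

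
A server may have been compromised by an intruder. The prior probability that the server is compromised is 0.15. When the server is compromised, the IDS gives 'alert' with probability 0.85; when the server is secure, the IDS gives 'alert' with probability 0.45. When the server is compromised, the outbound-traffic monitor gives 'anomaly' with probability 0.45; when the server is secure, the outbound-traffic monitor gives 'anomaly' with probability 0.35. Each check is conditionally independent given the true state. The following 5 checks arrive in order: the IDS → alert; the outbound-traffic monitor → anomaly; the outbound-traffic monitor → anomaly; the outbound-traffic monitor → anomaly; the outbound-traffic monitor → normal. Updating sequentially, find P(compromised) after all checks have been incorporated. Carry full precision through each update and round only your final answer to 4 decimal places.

After the IDS='alert': P(compromised) = 0.85·0.1500 / (0.85·0.1500 + 0.45·0.8500) ≈ 0.2500
After the outbound-traffic monitor='anomaly': P(compromised) = 0.45·0.2500 / (0.45·0.2500 + 0.35·0.7500) ≈ 0.3000
After the outbound-traffic monitor='anomaly': P(compromised) = 0.45·0.3000 / (0.45·0.3000 + 0.35·0.7000) ≈ 0.3553
After the outbound-traffic monitor='anomaly': P(compromised) = 0.45·0.3553 / (0.45·0.3553 + 0.35·0.6447) ≈ 0.4147
After the outbound-traffic monitor='normal': P(compromised) = 0.55·0.4147 / (0.55·0.4147 + 0.65·0.5853) ≈ 0.3748

0.3748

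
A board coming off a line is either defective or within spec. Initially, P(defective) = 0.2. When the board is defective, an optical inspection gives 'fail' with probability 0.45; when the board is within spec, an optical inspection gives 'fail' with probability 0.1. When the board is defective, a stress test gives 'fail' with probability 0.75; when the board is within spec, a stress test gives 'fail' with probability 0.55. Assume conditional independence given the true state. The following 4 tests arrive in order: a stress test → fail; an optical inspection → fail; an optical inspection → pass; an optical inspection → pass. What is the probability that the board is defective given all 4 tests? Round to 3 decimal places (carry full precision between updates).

After a stress test='fail': P(defective) = 0.75·0.2000 / (0.75·0.2000 + 0.55·0.8000) ≈ 0.2542
After an optical inspection='fail': P(defective) = 0.45·0.2542 / (0.45·0.2542 + 0.1·0.7458) ≈ 0.6054
After an optical inspection='pass': P(defective) = 0.55·0.6054 / (0.55·0.6054 + 0.9·0.3946) ≈ 0.4839
After an optical inspection='pass': P(defective) = 0.55·0.4839 / (0.55·0.4839 + 0.9·0.5161) ≈ 0.3642

0.364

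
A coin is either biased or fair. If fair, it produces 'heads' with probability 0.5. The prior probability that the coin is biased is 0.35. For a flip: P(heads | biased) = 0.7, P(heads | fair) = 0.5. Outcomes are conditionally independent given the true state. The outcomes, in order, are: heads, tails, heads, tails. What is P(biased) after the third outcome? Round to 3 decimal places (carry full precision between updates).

0.388

After 'heads': P(biased) = 0.7·0.3500 / (0.7·0.3500 + 0.5·0.6500) ≈ 0.4298
After 'tails': P(biased) = 0.3·0.4298 / (0.3·0.4298 + 0.5·0.5702) ≈ 0.3114
After 'heads': P(biased) = 0.7·0.3114 / (0.7·0.3114 + 0.5·0.6886) ≈ 0.3877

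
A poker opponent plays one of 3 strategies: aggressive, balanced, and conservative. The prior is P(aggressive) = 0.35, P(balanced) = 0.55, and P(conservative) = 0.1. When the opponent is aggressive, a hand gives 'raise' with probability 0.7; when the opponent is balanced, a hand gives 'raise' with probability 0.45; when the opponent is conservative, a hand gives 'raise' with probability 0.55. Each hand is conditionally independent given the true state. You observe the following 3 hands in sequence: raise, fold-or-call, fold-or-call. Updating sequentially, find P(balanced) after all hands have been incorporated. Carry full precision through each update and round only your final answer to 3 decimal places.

After 'raise': normaliser = 0.7·0.3500 + 0.45·0.5500 + 0.55·0.1000; P(aggressive) ≈ 0.4475, P(balanced) ≈ 0.4521, P(conservative) ≈ 0.1005
After 'fold-or-call': normaliser = 0.3·0.4475 + 0.55·0.4521 + 0.45·0.1005; P(aggressive) ≈ 0.3136, P(balanced) ≈ 0.5808, P(conservative) ≈ 0.1056
After 'fold-or-call': normaliser = 0.3·0.3136 + 0.55·0.5808 + 0.45·0.1056; P(aggressive) ≈ 0.2041, P(balanced) ≈ 0.6929, P(conservative) ≈ 0.1031

0.693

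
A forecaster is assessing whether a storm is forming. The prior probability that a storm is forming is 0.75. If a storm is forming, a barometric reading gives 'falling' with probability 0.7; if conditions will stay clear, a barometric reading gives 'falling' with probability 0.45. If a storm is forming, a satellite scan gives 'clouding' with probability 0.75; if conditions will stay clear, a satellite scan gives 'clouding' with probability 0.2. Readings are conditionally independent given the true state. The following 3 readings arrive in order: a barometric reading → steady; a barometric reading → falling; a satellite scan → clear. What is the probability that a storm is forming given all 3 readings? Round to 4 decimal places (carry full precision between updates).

After a barometric reading='steady': P(storm) = 0.3·0.7500 / (0.3·0.7500 + 0.55·0.2500) ≈ 0.6207
After a barometric reading='falling': P(storm) = 0.7·0.6207 / (0.7·0.6207 + 0.45·0.3793) ≈ 0.7179
After a satellite scan='clear': P(storm) = 0.25·0.7179 / (0.25·0.7179 + 0.8·0.2821) ≈ 0.4430

0.4430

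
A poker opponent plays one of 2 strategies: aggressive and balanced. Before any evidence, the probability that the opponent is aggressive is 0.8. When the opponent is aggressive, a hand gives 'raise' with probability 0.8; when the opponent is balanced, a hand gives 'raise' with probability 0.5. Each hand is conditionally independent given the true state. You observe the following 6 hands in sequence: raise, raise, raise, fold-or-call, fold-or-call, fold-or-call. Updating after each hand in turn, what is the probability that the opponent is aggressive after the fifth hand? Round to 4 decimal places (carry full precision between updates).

Each posterior becomes the prior for the next update.
After 'raise': P(aggressive) = 0.8·0.8000 / (0.8·0.8000 + 0.5·0.2000) ≈ 0.8649
After 'raise': P(aggressive) = 0.8·0.8649 / (0.8·0.8649 + 0.5·0.1351) ≈ 0.9110
After 'raise': P(aggressive) = 0.8·0.9110 / (0.8·0.9110 + 0.5·0.0890) ≈ 0.9425
After 'fold-or-call': P(aggressive) = 0.2·0.9425 / (0.2·0.9425 + 0.5·0.0575) ≈ 0.8676
After 'fold-or-call': P(aggressive) = 0.2·0.8676 / (0.2·0.8676 + 0.5·0.1324) ≈ 0.7239

0.7239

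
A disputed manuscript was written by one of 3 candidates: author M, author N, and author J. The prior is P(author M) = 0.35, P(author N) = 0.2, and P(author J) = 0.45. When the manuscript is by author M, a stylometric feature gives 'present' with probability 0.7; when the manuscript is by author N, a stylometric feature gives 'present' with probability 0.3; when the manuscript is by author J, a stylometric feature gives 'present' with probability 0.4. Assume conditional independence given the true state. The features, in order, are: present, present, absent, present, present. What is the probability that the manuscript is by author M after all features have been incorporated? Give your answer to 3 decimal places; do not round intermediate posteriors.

0.758

After 'present': normaliser = 0.7·0.3500 + 0.3·0.2000 + 0.4·0.4500; P(author M) ≈ 0.5052, P(author N) ≈ 0.1237, P(author J) ≈ 0.3711
After 'present': normaliser = 0.7·0.5052 + 0.3·0.1237 + 0.4·0.3711; P(author M) ≈ 0.6558, P(author N) ≈ 0.0688, P(author J) ≈ 0.2753
After 'absent': normaliser = 0.3·0.6558 + 0.7·0.0688 + 0.6·0.2753; P(author M) ≈ 0.4797, P(author N) ≈ 0.1175, P(author J) ≈ 0.4028
After 'present': normaliser = 0.7·0.4797 + 0.3·0.1175 + 0.4·0.4028; P(author M) ≈ 0.6310, P(author N) ≈ 0.0662, P(author J) ≈ 0.3028
After 'present': normaliser = 0.7·0.6310 + 0.3·0.0662 + 0.4·0.3028; P(author M) ≈ 0.7581, P(author N) ≈ 0.0341, P(author J) ≈ 0.2078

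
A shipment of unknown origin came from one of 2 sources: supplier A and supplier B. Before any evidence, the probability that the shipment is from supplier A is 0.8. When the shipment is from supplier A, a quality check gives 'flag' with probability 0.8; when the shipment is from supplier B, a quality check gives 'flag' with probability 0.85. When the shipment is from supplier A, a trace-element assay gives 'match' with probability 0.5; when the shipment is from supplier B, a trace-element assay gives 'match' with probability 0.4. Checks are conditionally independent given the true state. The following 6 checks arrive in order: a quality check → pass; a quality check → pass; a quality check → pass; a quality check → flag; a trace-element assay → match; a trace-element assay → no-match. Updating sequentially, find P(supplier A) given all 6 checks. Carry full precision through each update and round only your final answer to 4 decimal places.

After a quality check='pass': P(supplier A) = 0.2·0.8000 / (0.2·0.8000 + 0.15·0.2000) ≈ 0.8421
After a quality check='pass': P(supplier A) = 0.2·0.8421 / (0.2·0.8421 + 0.15·0.1579) ≈ 0.8767
After a quality check='pass': P(supplier A) = 0.2·0.8767 / (0.2·0.8767 + 0.15·0.1233) ≈ 0.9046
After a quality check='flag': P(supplier A) = 0.8·0.9046 / (0.8·0.9046 + 0.85·0.0954) ≈ 0.8992
After a trace-element assay='match': P(supplier A) = 0.5·0.8992 / (0.5·0.8992 + 0.4·0.1008) ≈ 0.9177
After a trace-element assay='no-match': P(supplier A) = 0.5·0.9177 / (0.5·0.9177 + 0.6·0.0823) ≈ 0.9029

0.9029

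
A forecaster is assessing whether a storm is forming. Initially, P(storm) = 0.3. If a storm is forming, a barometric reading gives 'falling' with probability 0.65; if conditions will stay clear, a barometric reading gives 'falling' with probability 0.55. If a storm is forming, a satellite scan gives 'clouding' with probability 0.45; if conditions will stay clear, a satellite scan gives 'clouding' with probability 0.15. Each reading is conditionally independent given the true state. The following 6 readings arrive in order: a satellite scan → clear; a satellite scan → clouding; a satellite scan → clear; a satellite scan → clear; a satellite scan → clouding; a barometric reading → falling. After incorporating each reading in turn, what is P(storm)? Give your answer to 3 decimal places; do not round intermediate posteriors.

After a satellite scan='clear': P(storm) = 0.55·0.3000 / (0.55·0.3000 + 0.85·0.7000) ≈ 0.2171
After a satellite scan='clouding': P(storm) = 0.45·0.2171 / (0.45·0.2171 + 0.15·0.7829) ≈ 0.4541
After a satellite scan='clear': P(storm) = 0.55·0.4541 / (0.55·0.4541 + 0.85·0.5459) ≈ 0.3499
After a satellite scan='clear': P(storm) = 0.55·0.3499 / (0.55·0.3499 + 0.85·0.6501) ≈ 0.2583
After a satellite scan='clouding': P(storm) = 0.45·0.2583 / (0.45·0.2583 + 0.15·0.7417) ≈ 0.5110
After a barometric reading='falling': P(storm) = 0.65·0.5110 / (0.65·0.5110 + 0.55·0.4890) ≈ 0.5526

0.553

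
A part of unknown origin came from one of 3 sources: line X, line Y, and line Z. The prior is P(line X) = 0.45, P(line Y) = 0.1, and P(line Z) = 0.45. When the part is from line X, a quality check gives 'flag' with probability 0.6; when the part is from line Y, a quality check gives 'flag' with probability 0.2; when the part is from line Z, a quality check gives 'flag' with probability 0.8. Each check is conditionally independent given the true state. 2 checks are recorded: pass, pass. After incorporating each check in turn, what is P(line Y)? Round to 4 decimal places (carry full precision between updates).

0.4156

After 'pass': normaliser = 0.4·0.4500 + 0.8·0.1000 + 0.2·0.4500; P(line X) ≈ 0.5143, P(line Y) ≈ 0.2286, P(line Z) ≈ 0.2571
After 'pass': normaliser = 0.4·0.5143 + 0.8·0.2286 + 0.2·0.2571; P(line X) ≈ 0.4675, P(line Y) ≈ 0.4156, P(line Z) ≈ 0.1169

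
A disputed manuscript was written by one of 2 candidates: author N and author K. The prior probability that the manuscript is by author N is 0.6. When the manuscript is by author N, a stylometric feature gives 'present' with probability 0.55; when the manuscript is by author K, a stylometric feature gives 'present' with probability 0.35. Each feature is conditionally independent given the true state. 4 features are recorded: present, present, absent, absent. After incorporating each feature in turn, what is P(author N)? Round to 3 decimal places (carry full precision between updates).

After 'present': P(author N) = 0.55·0.6000 / (0.55·0.6000 + 0.35·0.4000) ≈ 0.7021
After 'present': P(author N) = 0.55·0.7021 / (0.55·0.7021 + 0.35·0.2979) ≈ 0.7874
After 'absent': P(author N) = 0.45·0.7874 / (0.45·0.7874 + 0.65·0.2126) ≈ 0.7194
After 'absent': P(author N) = 0.45·0.7194 / (0.45·0.7194 + 0.65·0.2806) ≈ 0.6397

0.640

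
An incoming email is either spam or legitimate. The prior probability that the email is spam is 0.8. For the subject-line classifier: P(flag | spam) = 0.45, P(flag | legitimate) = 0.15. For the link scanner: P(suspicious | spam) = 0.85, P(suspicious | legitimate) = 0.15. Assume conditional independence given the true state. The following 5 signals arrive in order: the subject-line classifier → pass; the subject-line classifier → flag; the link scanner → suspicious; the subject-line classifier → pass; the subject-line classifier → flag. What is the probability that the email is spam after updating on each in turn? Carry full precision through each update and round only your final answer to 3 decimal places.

0.988

After the subject-line classifier='pass': P(spam) = 0.55·0.8000 / (0.55·0.8000 + 0.85·0.2000) ≈ 0.7213
After the subject-line classifier='flag': P(spam) = 0.45·0.7213 / (0.45·0.7213 + 0.15·0.2787) ≈ 0.8859
After the link scanner='suspicious': P(spam) = 0.85·0.8859 / (0.85·0.8859 + 0.15·0.1141) ≈ 0.9778
After the subject-line classifier='pass': P(spam) = 0.55·0.9778 / (0.55·0.9778 + 0.85·0.0222) ≈ 0.9661
After the subject-line classifier='flag': P(spam) = 0.45·0.9661 / (0.45·0.9661 + 0.15·0.0339) ≈ 0.9884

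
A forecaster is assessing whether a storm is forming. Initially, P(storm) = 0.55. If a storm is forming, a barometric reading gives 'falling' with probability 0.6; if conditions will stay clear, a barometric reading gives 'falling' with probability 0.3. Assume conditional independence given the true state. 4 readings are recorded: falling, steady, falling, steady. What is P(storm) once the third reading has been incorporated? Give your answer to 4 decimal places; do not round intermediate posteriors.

Each posterior becomes the prior for the next update.
After 'falling': P(storm) = 0.6·0.5500 / (0.6·0.5500 + 0.3·0.4500) ≈ 0.7097
After 'steady': P(storm) = 0.4·0.7097 / (0.4·0.7097 + 0.7·0.2903) ≈ 0.5828
After 'falling': P(storm) = 0.6·0.5828 / (0.6·0.5828 + 0.3·0.4172) ≈ 0.7364

0.7364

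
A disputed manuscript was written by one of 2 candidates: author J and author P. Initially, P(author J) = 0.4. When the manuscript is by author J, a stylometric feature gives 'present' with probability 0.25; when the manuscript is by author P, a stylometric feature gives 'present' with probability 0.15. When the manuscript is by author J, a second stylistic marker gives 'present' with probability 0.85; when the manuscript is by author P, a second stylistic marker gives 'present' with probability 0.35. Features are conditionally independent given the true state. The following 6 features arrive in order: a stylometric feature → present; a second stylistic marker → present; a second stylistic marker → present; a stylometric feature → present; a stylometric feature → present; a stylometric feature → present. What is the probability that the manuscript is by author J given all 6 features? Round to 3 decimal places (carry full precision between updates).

After a stylometric feature='present': P(author J) = 0.25·0.4000 / (0.25·0.4000 + 0.15·0.6000) ≈ 0.5263
After a second stylistic marker='present': P(author J) = 0.85·0.5263 / (0.85·0.5263 + 0.35·0.4737) ≈ 0.7296
After a second stylistic marker='present': P(author J) = 0.85·0.7296 / (0.85·0.7296 + 0.35·0.2704) ≈ 0.8676
After a stylometric feature='present': P(author J) = 0.25·0.8676 / (0.25·0.8676 + 0.15·0.1324) ≈ 0.9161
After a stylometric feature='present': P(author J) = 0.25·0.9161 / (0.25·0.9161 + 0.15·0.0839) ≈ 0.9479
After a stylometric feature='present': P(author J) = 0.25·0.9479 / (0.25·0.9479 + 0.15·0.0521) ≈ 0.9681

0.968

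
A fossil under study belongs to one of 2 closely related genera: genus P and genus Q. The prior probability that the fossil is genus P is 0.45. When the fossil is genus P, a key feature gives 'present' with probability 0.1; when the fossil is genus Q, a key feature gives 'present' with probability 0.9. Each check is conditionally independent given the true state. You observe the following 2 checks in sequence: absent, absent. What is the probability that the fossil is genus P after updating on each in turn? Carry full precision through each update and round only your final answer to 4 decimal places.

After 'absent': P(genus P) = 0.9·0.4500 / (0.9·0.4500 + 0.1·0.5500) ≈ 0.8804
After 'absent': P(genus P) = 0.9·0.8804 / (0.9·0.8804 + 0.1·0.1196) ≈ 0.9851

0.9851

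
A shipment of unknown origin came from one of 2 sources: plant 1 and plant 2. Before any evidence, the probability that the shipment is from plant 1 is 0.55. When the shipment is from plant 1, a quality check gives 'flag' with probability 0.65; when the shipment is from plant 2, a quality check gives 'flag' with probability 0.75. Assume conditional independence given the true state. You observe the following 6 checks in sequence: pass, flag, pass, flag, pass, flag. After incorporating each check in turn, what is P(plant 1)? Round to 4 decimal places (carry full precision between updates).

After 'pass': P(plant 1) = 0.35·0.5500 / (0.35·0.5500 + 0.25·0.4500) ≈ 0.6311
After 'flag': P(plant 1) = 0.65·0.6311 / (0.65·0.6311 + 0.75·0.3689) ≈ 0.5973
After 'pass': P(plant 1) = 0.35·0.5973 / (0.35·0.5973 + 0.25·0.4027) ≈ 0.6749
After 'flag': P(plant 1) = 0.65·0.6749 / (0.65·0.6749 + 0.75·0.3251) ≈ 0.6428
After 'pass': P(plant 1) = 0.35·0.6428 / (0.35·0.6428 + 0.25·0.3572) ≈ 0.7158
After 'flag': P(plant 1) = 0.65·0.7158 / (0.65·0.7158 + 0.75·0.2842) ≈ 0.6858

0.6858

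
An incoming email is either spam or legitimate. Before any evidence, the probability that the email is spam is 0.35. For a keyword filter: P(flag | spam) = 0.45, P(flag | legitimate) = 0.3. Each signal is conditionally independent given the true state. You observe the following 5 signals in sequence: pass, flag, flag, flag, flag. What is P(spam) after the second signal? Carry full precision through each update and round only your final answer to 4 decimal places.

0.3882

After 'pass': P(spam) = 0.55·0.3500 / (0.55·0.3500 + 0.7·0.6500) ≈ 0.2973
After 'flag': P(spam) = 0.45·0.2973 / (0.45·0.2973 + 0.3·0.7027) ≈ 0.3882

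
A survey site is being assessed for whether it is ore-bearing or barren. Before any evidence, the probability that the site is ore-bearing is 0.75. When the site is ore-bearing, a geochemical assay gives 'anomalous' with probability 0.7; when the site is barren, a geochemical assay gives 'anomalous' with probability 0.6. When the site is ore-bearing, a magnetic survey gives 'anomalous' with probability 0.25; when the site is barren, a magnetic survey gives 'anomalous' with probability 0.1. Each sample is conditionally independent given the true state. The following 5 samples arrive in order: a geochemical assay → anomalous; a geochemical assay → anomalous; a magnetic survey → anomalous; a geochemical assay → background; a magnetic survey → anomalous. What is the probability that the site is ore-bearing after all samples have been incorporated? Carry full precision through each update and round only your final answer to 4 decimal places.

Apply Bayes' rule sequentially, carrying P(ore) forward.
After a geochemical assay='anomalous': P(ore) = 0.7·0.7500 / (0.7·0.7500 + 0.6·0.2500) ≈ 0.7778
After a geochemical assay='anomalous': P(ore) = 0.7·0.7778 / (0.7·0.7778 + 0.6·0.2222) ≈ 0.8033
After a magnetic survey='anomalous': P(ore) = 0.25·0.8033 / (0.25·0.8033 + 0.1·0.1967) ≈ 0.9108
After a geochemical assay='background': P(ore) = 0.3·0.9108 / (0.3·0.9108 + 0.4·0.0892) ≈ 0.8845
After a magnetic survey='anomalous': P(ore) = 0.25·0.8845 / (0.25·0.8845 + 0.1·0.1155) ≈ 0.9503

0.9503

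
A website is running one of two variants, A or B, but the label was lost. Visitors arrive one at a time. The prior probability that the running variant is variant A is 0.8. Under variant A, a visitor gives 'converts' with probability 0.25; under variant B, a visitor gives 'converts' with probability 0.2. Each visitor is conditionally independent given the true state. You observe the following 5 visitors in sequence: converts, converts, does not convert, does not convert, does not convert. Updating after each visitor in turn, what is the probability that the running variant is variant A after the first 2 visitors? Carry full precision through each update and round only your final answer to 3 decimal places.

0.862

After 'converts': P(A) = 0.25·0.8000 / (0.25·0.8000 + 0.2·0.2000) ≈ 0.8333
After 'converts': P(A) = 0.25·0.8333 / (0.25·0.8333 + 0.2·0.1667) ≈ 0.8621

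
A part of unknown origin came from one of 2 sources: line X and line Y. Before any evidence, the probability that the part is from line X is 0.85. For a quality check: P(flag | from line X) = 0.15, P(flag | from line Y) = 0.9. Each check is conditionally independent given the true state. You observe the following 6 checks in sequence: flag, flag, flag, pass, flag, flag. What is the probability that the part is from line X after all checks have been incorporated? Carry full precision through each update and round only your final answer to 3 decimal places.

0.006

Apply Bayes' rule sequentially, carrying P(line X) forward.
After 'flag': P(line X) = 0.15·0.8500 / (0.15·0.8500 + 0.9·0.1500) ≈ 0.4857
After 'flag': P(line X) = 0.15·0.4857 / (0.15·0.4857 + 0.9·0.5143) ≈ 0.1360
After 'flag': P(line X) = 0.15·0.1360 / (0.15·0.1360 + 0.9·0.8640) ≈ 0.0256
After 'pass': P(line X) = 0.85·0.0256 / (0.85·0.0256 + 0.1·0.9744) ≈ 0.1823
After 'flag': P(line X) = 0.15·0.1823 / (0.15·0.1823 + 0.9·0.8177) ≈ 0.0358
After 'flag': P(line X) = 0.15·0.0358 / (0.15·0.0358 + 0.9·0.9642) ≈ 0.0062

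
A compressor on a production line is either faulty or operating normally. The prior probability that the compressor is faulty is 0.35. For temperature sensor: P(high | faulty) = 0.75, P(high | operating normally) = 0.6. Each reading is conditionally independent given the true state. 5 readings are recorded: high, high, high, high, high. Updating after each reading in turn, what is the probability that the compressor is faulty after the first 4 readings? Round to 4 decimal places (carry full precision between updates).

After 'high': P(faulty) = 0.75·0.3500 / (0.75·0.3500 + 0.6·0.6500) ≈ 0.4023
After 'high': P(faulty) = 0.75·0.4023 / (0.75·0.4023 + 0.6·0.5977) ≈ 0.4569
After 'high': P(faulty) = 0.75·0.4569 / (0.75·0.4569 + 0.6·0.5431) ≈ 0.5126
After 'high': P(faulty) = 0.75·0.5126 / (0.75·0.5126 + 0.6·0.4874) ≈ 0.5680

0.5680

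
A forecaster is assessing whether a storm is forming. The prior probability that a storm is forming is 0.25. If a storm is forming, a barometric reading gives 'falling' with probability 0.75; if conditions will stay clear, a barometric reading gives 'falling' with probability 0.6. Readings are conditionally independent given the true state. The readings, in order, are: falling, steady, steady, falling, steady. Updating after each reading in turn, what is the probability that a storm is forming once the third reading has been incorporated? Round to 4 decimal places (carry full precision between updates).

0.1400

After 'falling': P(storm) = 0.75·0.2500 / (0.75·0.2500 + 0.6·0.7500) ≈ 0.2941
After 'steady': P(storm) = 0.25·0.2941 / (0.25·0.2941 + 0.4·0.7059) ≈ 0.2066
After 'steady': P(storm) = 0.25·0.2066 / (0.25·0.2066 + 0.4·0.7934) ≈ 0.1400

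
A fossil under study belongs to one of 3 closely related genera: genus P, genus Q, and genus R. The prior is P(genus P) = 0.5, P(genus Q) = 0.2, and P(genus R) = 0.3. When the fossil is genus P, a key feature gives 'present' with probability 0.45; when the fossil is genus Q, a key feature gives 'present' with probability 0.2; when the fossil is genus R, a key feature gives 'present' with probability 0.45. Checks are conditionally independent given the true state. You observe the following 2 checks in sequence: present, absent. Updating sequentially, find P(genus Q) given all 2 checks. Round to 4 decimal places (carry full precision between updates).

0.1391

Apply Bayes' rule sequentially, carrying P(genus Q) forward.
After 'present': normaliser = 0.45·0.5000 + 0.2·0.2000 + 0.45·0.3000; P(genus P) ≈ 0.5625, P(genus Q) ≈ 0.1000, P(genus R) ≈ 0.3375
After 'absent': normaliser = 0.55·0.5625 + 0.8·0.1000 + 0.55·0.3375; P(genus P) ≈ 0.5380, P(genus Q) ≈ 0.1391, P(genus R) ≈ 0.3228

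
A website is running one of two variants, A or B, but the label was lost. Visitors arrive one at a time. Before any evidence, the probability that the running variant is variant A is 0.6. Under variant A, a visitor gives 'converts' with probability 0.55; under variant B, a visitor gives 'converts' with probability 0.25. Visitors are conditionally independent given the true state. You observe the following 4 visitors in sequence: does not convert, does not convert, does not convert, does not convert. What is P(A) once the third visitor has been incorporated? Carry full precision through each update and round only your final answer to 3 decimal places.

0.245

After 'does not convert': P(A) = 0.45·0.6000 / (0.45·0.6000 + 0.75·0.4000) ≈ 0.4737
After 'does not convert': P(A) = 0.45·0.4737 / (0.45·0.4737 + 0.75·0.5263) ≈ 0.3506
After 'does not convert': P(A) = 0.45·0.3506 / (0.45·0.3506 + 0.75·0.6494) ≈ 0.2447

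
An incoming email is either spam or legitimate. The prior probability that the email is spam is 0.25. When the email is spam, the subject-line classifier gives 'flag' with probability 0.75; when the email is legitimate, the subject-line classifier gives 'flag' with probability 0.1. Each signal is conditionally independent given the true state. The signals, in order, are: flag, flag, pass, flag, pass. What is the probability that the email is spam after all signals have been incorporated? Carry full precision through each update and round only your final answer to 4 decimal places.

After 'flag': P(spam) = 0.75·0.2500 / (0.75·0.2500 + 0.1·0.7500) ≈ 0.7143
After 'flag': P(spam) = 0.75·0.7143 / (0.75·0.7143 + 0.1·0.2857) ≈ 0.9494
After 'pass': P(spam) = 0.25·0.9494 / (0.25·0.9494 + 0.9·0.0506) ≈ 0.8389
After 'flag': P(spam) = 0.75·0.8389 / (0.75·0.8389 + 0.1·0.1611) ≈ 0.9750
After 'pass': P(spam) = 0.25·0.9750 / (0.25·0.9750 + 0.9·0.0250) ≈ 0.9156

0.9156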